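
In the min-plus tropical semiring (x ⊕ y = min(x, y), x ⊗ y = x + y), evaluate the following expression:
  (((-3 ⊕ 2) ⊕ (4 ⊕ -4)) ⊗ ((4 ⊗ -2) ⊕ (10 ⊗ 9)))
(((-3 ⊕ 2) ⊕ (4 ⊕ -4)) ⊗ ((4 ⊗ -2) ⊕ (10 ⊗ 9))) = -2

Expand innermost to outermost. Recall ⊕ takes the minimum of its arguments and ⊗ takes their sum. Working out the expression (((-3 ⊕ 2) ⊕ (4 ⊕ -4)) ⊗ ((4 ⊗ -2) ⊕ (10 ⊗ 9))) gives -2.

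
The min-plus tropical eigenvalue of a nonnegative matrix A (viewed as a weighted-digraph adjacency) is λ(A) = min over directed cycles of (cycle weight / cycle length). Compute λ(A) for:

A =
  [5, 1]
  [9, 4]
λ(A) = 4

Enumerate directed cycles and compute their means (weight / length). Sample:
  cycle 0 → 0: weight = 5, length = 1, mean = 5/1 ≈ 5.000
  cycle 1 → 1: weight = 4, length = 1, mean = 4/1 ≈ 4.000
  cycle 0 → 1 → 0: weight = 10, length = 2, mean = 10/2 ≈ 5.000
  cycle 1 → 0 → 1: weight = 10, length = 2, mean = 10/2 ≈ 5.000
Minimum mean = 4.000, attained e.g. along the cycle 1 → 1 with weight 4 and length 1. So λ(A) = 4/1 = 4.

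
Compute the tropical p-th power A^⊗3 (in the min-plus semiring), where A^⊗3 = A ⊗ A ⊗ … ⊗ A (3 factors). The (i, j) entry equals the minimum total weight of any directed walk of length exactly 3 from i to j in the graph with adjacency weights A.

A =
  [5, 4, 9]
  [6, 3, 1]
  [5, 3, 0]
A^⊗3 =
  [10, 8, 5]
  [6, 4, 1]
  [5, 3, 0]

Each entry (A^⊗3)_ij equals the minimum over all length-3 walks i = v_0 → v_1 → … → v_3 = j of Σ_t A[v_t][v_{t+1}]. For example, for (i, j) = (0, 2) we minimise over 9 possible intermediate vertex sequences; the minimum is 5, attained along the walk 0 → 1 → 2 → 2.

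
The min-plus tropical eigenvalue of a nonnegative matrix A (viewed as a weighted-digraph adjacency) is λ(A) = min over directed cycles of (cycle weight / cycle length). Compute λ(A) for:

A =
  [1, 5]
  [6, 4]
λ(A) = 1

Enumerate directed cycles and compute their means (weight / length). Sample:
  cycle 0 → 0: weight = 1, length = 1, mean = 1/1 ≈ 1.000
  cycle 1 → 1: weight = 4, length = 1, mean = 4/1 ≈ 4.000
  cycle 0 → 1 → 0: weight = 11, length = 2, mean = 11/2 ≈ 5.500
  cycle 1 → 0 → 1: weight = 11, length = 2, mean = 11/2 ≈ 5.500
Minimum mean = 1.000, attained e.g. along the cycle 0 → 0 with weight 1 and length 1. So λ(A) = 1/1 = 1.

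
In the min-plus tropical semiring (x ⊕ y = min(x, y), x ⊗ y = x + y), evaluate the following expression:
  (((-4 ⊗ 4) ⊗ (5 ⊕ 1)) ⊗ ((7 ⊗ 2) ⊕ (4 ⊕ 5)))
(((-4 ⊗ 4) ⊗ (5 ⊕ 1)) ⊗ ((7 ⊗ 2) ⊕ (4 ⊕ 5))) = 5

Expand innermost to outermost. Recall ⊕ takes the minimum of its arguments and ⊗ takes their sum. Working out the expression (((-4 ⊗ 4) ⊗ (5 ⊕ 1)) ⊗ ((7 ⊗ 2) ⊕ (4 ⊕ 5))) gives 5.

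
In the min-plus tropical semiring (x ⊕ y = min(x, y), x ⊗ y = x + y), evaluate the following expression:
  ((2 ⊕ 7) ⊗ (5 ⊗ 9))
((2 ⊕ 7) ⊗ (5 ⊗ 9)) = 16

Expand innermost to outermost. Recall ⊕ takes the minimum of its arguments and ⊗ takes their sum. Working out the expression ((2 ⊕ 7) ⊗ (5 ⊗ 9)) gives 16.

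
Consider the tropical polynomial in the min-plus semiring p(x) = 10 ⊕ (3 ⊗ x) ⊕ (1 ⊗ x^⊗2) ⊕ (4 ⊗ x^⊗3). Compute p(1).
p(1) = 3

A tropical monomial a ⊗ x^⊗i evaluates to a + i · x. Evaluating each term at x = 1:
  Term 0 contributes 10 + 0 · 1 = 10
  Term 1 contributes 3 + 1 · 1 = 4
  Term 2 contributes 1 + 2 · 1 = 3
  Term 3 contributes 4 + 3 · 1 = 7
p(1) = ⊕ of these = min[10, 4, 3, 7] = 3.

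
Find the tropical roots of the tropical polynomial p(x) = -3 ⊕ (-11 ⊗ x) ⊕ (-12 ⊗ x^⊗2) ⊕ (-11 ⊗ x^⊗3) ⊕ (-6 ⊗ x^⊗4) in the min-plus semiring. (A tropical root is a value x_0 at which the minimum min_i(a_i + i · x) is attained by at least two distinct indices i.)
Roots: {-5, -1, 1, 8}

Each tropical root is a break point of the lower envelope of the lines y = a_i + i · x (there are 5 lines, with slopes 0, 1, ..., 4). Only the lines that attain the minimum somewhere contribute to roots; other lines are dominated. Here the surviving (envelope) indices are i = 4, i = 3, i = 2, i = 1, i = 0.
Intersections between consecutive envelope lines give the roots: for adjacent envelope indices i < j the intersection is x = (a_i − a_j) / (j − i). Reading off the sorted break points: {-5, -1, 1, 8}.
Verification: at each break x_0, at least two indices attain the minimum of min_i(a_i + i · x_0).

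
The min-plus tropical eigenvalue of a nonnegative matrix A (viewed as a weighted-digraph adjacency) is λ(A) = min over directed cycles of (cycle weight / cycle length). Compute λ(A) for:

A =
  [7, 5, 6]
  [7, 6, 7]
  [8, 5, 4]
λ(A) = 4

Enumerate directed cycles and compute their means (weight / length). Sample:
  cycle 0 → 0: weight = 7, length = 1, mean = 7/1 ≈ 7.000
  cycle 1 → 1: weight = 6, length = 1, mean = 6/1 ≈ 6.000
  cycle 2 → 2: weight = 4, length = 1, mean = 4/1 ≈ 4.000
  cycle 0 → 1 → 0: weight = 12, length = 2, mean = 12/2 ≈ 6.000
  cycle 0 → 2 → 0: weight = 14, length = 2, mean = 14/2 ≈ 7.000
  cycle 1 → 0 → 1: weight = 12, length = 2, mean = 12/2 ≈ 6.000
Minimum mean = 4.000, attained e.g. along the cycle 2 → 2 with weight 4 and length 1. So λ(A) = 4/1 = 4.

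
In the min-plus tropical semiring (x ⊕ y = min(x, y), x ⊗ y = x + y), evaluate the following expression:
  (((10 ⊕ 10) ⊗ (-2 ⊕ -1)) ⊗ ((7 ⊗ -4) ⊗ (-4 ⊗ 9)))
(((10 ⊕ 10) ⊗ (-2 ⊕ -1)) ⊗ ((7 ⊗ -4) ⊗ (-4 ⊗ 9))) = 16

Expand innermost to outermost. Recall ⊕ takes the minimum of its arguments and ⊗ takes their sum. Working out the expression (((10 ⊕ 10) ⊗ (-2 ⊕ -1)) ⊗ ((7 ⊗ -4) ⊗ (-4 ⊗ 9))) gives 16.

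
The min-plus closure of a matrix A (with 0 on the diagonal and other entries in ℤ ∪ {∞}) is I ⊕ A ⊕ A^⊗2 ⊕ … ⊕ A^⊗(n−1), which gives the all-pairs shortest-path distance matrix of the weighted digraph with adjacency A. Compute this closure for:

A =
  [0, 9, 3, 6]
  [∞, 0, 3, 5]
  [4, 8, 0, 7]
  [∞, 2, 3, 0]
Closure =
  [0, 8, 3, 6]
  [7, 0, 3, 5]
  [4, 8, 0, 7]
  [7, 2, 3, 0]

This is the Floyd-Warshall all-pairs shortest-path computation. For each intermediate vertex k = 0, 1, …, 3, update dist[i][j] ← min(dist[i][j], dist[i][k] + dist[k][j]). The final matrix gives, for each (i, j), the minimum total weight of any directed path from i to j (possibly empty when i = j).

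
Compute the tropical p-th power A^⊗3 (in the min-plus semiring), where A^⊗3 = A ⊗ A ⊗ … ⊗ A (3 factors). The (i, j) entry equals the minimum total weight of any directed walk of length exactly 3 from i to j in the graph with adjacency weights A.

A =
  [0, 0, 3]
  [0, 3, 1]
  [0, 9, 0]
A^⊗3 =
  [0, 0, 1]
  [0, 0, 1]
  [0, 0, 0]

Each entry (A^⊗3)_ij equals the minimum over all length-3 walks i = v_0 → v_1 → … → v_3 = j of Σ_t A[v_t][v_{t+1}]. For example, for (i, j) = (0, 2) we minimise over 9 possible intermediate vertex sequences; the minimum is 1, attained along the walk 0 → 0 → 1 → 2.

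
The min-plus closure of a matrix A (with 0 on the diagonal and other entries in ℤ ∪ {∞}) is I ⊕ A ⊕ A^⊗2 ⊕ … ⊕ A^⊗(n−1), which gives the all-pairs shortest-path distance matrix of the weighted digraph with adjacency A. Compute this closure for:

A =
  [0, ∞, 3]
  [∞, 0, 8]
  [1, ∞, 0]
Closure =
  [0, ∞, 3]
  [9, 0, 8]
  [1, ∞, 0]

This is the Floyd-Warshall all-pairs shortest-path computation. For each intermediate vertex k = 0, 1, …, 2, update dist[i][j] ← min(dist[i][j], dist[i][k] + dist[k][j]). The final matrix gives, for each (i, j), the minimum total weight of any directed path from i to j (possibly empty when i = j).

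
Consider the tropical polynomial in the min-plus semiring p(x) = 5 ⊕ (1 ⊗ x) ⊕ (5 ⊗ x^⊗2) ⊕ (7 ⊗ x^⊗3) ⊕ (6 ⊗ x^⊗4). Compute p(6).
p(6) = 5

A tropical monomial a ⊗ x^⊗i evaluates to a + i · x. Evaluating each term at x = 6:
  Term 0 contributes 5 + 0 · 6 = 5
  Term 1 contributes 1 + 1 · 6 = 7
  Term 2 contributes 5 + 2 · 6 = 17
  Term 3 contributes 7 + 3 · 6 = 25
  Term 4 contributes 6 + 4 · 6 = 30
p(6) = ⊕ of these = min[5, 7, 17, 25, 30] = 5.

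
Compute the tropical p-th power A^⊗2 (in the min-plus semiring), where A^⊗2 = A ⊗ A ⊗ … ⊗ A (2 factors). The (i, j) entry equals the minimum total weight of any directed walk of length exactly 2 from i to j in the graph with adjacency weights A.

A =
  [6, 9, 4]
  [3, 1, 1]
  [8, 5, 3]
A^⊗2 =
  [12, 9, 7]
  [4, 2, 2]
  [8, 6, 6]

Each entry (A^⊗2)_ij equals the minimum over all length-2 walks i = v_0 → v_1 → … → v_2 = j of Σ_t A[v_t][v_{t+1}]. For example, for (i, j) = (0, 2) we minimise over 3 possible intermediate vertex sequences; the minimum is 7, attained along the walk 0 → 2 → 2.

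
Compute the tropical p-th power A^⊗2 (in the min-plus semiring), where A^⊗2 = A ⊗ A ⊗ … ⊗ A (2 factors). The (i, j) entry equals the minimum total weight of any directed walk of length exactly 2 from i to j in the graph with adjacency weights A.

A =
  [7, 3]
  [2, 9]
A^⊗2 =
  [5, 10]
  [9, 5]

Each entry (A^⊗2)_ij equals the minimum over all length-2 walks i = v_0 → v_1 → … → v_2 = j of Σ_t A[v_t][v_{t+1}]. For example, for (i, j) = (0, 1) we minimise over 2 possible intermediate vertex sequences; the minimum is 10, attained along the walk 0 → 0 → 1.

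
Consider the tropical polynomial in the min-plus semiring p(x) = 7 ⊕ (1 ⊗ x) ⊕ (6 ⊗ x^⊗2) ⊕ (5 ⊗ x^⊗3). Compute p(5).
p(5) = 6

A tropical monomial a ⊗ x^⊗i evaluates to a + i · x. Evaluating each term at x = 5:
  Term 0 contributes 7 + 0 · 5 = 7
  Term 1 contributes 1 + 1 · 5 = 6
  Term 2 contributes 6 + 2 · 5 = 16
  Term 3 contributes 5 + 3 · 5 = 20
p(5) = ⊕ of these = min[7, 6, 16, 20] = 6.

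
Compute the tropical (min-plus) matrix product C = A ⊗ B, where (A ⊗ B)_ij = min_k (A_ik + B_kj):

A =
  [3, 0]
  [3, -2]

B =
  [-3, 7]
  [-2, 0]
A ⊗ B =
  [-2, 0]
  [-4, -2]

Apply the min-plus product entry-by-entry:
  C[0][0] = min over k of (A[0][0] + B[0][0] = 3 + -3 = 0, A[0][1] + B[1][0] = 0 + -2 = -2) = -2 (attained at k = 1)
  C[0][1] = min over k of (A[0][0] + B[0][1] = 3 + 7 = 10, A[0][1] + B[1][1] = 0 + 0 = 0) = 0 (attained at k = 1)
  C[1][0] = min over k of (A[1][0] + B[0][0] = 3 + -3 = 0, A[1][1] + B[1][0] = -2 + -2 = -4) = -4 (attained at k = 1)
  C[1][1] = min over k of (A[1][0] + B[0][1] = 3 + 7 = 10, A[1][1] + B[1][1] = -2 + 0 = -2) = -2 (attained at k = 1)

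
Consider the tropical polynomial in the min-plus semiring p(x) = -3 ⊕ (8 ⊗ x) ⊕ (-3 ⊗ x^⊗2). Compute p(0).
p(0) = -3

A tropical monomial a ⊗ x^⊗i evaluates to a + i · x. Evaluating each term at x = 0:
  Term 0 contributes -3 + 0 · 0 = -3
  Term 1 contributes 8 + 1 · 0 = 8
  Term 2 contributes -3 + 2 · 0 = -3
p(0) = ⊕ of these = min[-3, 8, -3] = -3.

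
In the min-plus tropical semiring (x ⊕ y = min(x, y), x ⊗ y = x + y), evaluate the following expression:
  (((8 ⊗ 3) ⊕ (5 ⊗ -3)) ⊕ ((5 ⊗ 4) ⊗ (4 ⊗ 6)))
(((8 ⊗ 3) ⊕ (5 ⊗ -3)) ⊕ ((5 ⊗ 4) ⊗ (4 ⊗ 6))) = 2

Expand innermost to outermost. Recall ⊕ takes the minimum of its arguments and ⊗ takes their sum. Working out the expression (((8 ⊗ 3) ⊕ (5 ⊗ -3)) ⊕ ((5 ⊗ 4) ⊗ (4 ⊗ 6))) gives 2.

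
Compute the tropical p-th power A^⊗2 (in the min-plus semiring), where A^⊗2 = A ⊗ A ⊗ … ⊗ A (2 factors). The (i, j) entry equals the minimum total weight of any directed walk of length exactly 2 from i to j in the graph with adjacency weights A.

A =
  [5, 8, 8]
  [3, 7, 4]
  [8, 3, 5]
A^⊗2 =
  [10, 11, 12]
  [8, 7, 9]
  [6, 8, 7]

Each entry (A^⊗2)_ij equals the minimum over all length-2 walks i = v_0 → v_1 → … → v_2 = j of Σ_t A[v_t][v_{t+1}]. For example, for (i, j) = (0, 2) we minimise over 3 possible intermediate vertex sequences; the minimum is 12, attained along the walk 0 → 1 → 2.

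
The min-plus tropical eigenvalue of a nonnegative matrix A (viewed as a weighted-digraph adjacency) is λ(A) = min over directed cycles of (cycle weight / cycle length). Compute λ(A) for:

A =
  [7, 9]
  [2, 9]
λ(A) = 11/2

Enumerate directed cycles and compute their means (weight / length). Sample:
  cycle 0 → 0: weight = 7, length = 1, mean = 7/1 ≈ 7.000
  cycle 1 → 1: weight = 9, length = 1, mean = 9/1 ≈ 9.000
  cycle 0 → 1 → 0: weight = 11, length = 2, mean = 11/2 ≈ 5.500
  cycle 1 → 0 → 1: weight = 11, length = 2, mean = 11/2 ≈ 5.500
Minimum mean = 5.500, attained e.g. along the cycle 0 → 1 → 0 with weight 11 and length 2. So λ(A) = 11/2 = 11/2.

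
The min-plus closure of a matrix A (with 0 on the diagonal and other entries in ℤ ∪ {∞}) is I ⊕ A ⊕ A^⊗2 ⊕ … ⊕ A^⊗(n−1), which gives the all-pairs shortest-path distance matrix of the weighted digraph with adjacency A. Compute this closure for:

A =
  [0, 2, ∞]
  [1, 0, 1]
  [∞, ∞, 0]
Closure =
  [0, 2, 3]
  [1, 0, 1]
  [∞, ∞, 0]

This is the Floyd-Warshall all-pairs shortest-path computation. For each intermediate vertex k = 0, 1, …, 2, update dist[i][j] ← min(dist[i][j], dist[i][k] + dist[k][j]). The final matrix gives, for each (i, j), the minimum total weight of any directed path from i to j (possibly empty when i = j).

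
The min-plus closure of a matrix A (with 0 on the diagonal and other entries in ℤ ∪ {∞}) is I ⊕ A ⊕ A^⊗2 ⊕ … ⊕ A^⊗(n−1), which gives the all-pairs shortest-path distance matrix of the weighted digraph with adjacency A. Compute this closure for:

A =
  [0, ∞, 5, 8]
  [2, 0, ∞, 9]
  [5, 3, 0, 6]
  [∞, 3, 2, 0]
Closure =
  [0, 8, 5, 8]
  [2, 0, 7, 9]
  [5, 3, 0, 6]
  [5, 3, 2, 0]

This is the Floyd-Warshall all-pairs shortest-path computation. For each intermediate vertex k = 0, 1, …, 3, update dist[i][j] ← min(dist[i][j], dist[i][k] + dist[k][j]). The final matrix gives, for each (i, j), the minimum total weight of any directed path from i to j (possibly empty when i = j).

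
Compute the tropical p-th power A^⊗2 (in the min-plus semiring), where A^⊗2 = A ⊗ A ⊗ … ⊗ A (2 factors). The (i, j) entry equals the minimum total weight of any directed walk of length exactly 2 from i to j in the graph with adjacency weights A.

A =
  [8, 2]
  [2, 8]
A^⊗2 =
  [4, 10]
  [10, 4]

Each entry (A^⊗2)_ij equals the minimum over all length-2 walks i = v_0 → v_1 → … → v_2 = j of Σ_t A[v_t][v_{t+1}]. For example, for (i, j) = (0, 1) we minimise over 2 possible intermediate vertex sequences; the minimum is 10, attained along the walk 0 → 0 → 1.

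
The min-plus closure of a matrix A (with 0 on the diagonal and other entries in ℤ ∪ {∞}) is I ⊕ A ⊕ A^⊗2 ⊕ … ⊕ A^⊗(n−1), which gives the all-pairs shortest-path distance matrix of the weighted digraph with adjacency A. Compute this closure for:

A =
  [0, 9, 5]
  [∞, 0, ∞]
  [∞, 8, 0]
Closure =
  [0, 9, 5]
  [∞, 0, ∞]
  [∞, 8, 0]

This is the Floyd-Warshall all-pairs shortest-path computation. For each intermediate vertex k = 0, 1, …, 2, update dist[i][j] ← min(dist[i][j], dist[i][k] + dist[k][j]). The final matrix gives, for each (i, j), the minimum total weight of any directed path from i to j (possibly empty when i = j).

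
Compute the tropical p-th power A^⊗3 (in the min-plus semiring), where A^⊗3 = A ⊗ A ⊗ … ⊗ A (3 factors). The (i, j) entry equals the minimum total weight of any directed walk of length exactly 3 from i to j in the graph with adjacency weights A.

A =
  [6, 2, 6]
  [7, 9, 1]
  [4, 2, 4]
A^⊗3 =
  [7, 5, 7]
  [9, 7, 4]
  [7, 5, 7]

Each entry (A^⊗3)_ij equals the minimum over all length-3 walks i = v_0 → v_1 → … → v_3 = j of Σ_t A[v_t][v_{t+1}]. For example, for (i, j) = (0, 2) we minimise over 9 possible intermediate vertex sequences; the minimum is 7, attained along the walk 0 → 1 → 2 → 2.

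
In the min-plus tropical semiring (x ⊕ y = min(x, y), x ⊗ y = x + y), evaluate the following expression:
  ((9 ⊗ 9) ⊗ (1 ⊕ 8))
((9 ⊗ 9) ⊗ (1 ⊕ 8)) = 19

Expand innermost to outermost. Recall ⊕ takes the minimum of its arguments and ⊗ takes their sum. Working out the expression ((9 ⊗ 9) ⊗ (1 ⊕ 8)) gives 19.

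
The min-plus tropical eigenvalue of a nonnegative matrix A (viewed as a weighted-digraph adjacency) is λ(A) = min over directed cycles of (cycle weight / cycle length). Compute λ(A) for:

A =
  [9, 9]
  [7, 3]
λ(A) = 3

Enumerate directed cycles and compute their means (weight / length). Sample:
  cycle 0 → 0: weight = 9, length = 1, mean = 9/1 ≈ 9.000
  cycle 1 → 1: weight = 3, length = 1, mean = 3/1 ≈ 3.000
  cycle 0 → 1 → 0: weight = 16, length = 2, mean = 16/2 ≈ 8.000
  cycle 1 → 0 → 1: weight = 16, length = 2, mean = 16/2 ≈ 8.000
Minimum mean = 3.000, attained e.g. along the cycle 1 → 1 with weight 3 and length 1. So λ(A) = 3/1 = 3.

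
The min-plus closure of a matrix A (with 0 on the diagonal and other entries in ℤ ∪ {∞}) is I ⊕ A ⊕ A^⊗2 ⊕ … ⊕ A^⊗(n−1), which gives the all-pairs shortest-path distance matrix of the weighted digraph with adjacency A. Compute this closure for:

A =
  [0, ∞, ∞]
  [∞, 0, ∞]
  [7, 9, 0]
Closure =
  [0, ∞, ∞]
  [∞, 0, ∞]
  [7, 9, 0]

This is the Floyd-Warshall all-pairs shortest-path computation. For each intermediate vertex k = 0, 1, …, 2, update dist[i][j] ← min(dist[i][j], dist[i][k] + dist[k][j]). The final matrix gives, for each (i, j), the minimum total weight of any directed path from i to j (possibly empty when i = j).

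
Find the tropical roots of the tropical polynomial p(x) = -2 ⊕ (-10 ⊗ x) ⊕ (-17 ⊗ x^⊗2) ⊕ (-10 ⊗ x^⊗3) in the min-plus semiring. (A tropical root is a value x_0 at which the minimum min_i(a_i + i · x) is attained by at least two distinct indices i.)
Roots: {-7, 7, 8}

Each tropical root is a break point of the lower envelope of the lines y = a_i + i · x (there are 4 lines, with slopes 0, 1, ..., 3). Only the lines that attain the minimum somewhere contribute to roots; other lines are dominated. Here the surviving (envelope) indices are i = 3, i = 2, i = 1, i = 0.
Intersections between consecutive envelope lines give the roots: for adjacent envelope indices i < j the intersection is x = (a_i − a_j) / (j − i). Reading off the sorted break points: {-7, 7, 8}.
Verification: at each break x_0, at least two indices attain the minimum of min_i(a_i + i · x_0).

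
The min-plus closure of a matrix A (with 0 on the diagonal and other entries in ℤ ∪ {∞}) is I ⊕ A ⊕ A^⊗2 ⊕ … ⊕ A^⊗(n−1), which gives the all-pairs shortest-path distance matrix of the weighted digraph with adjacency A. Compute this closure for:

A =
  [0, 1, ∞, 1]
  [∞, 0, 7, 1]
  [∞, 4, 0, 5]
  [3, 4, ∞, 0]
Closure =
  [0, 1, 8, 1]
  [4, 0, 7, 1]
  [8, 4, 0, 5]
  [3, 4, 11, 0]

This is the Floyd-Warshall all-pairs shortest-path computation. For each intermediate vertex k = 0, 1, …, 3, update dist[i][j] ← min(dist[i][j], dist[i][k] + dist[k][j]). The final matrix gives, for each (i, j), the minimum total weight of any directed path from i to j (possibly empty when i = j).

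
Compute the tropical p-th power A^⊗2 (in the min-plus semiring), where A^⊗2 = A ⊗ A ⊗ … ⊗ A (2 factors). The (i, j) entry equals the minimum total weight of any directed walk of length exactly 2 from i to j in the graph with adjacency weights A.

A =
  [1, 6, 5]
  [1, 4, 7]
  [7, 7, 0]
A^⊗2 =
  [2, 7, 5]
  [2, 7, 6]
  [7, 7, 0]

Each entry (A^⊗2)_ij equals the minimum over all length-2 walks i = v_0 → v_1 → … → v_2 = j of Σ_t A[v_t][v_{t+1}]. For example, for (i, j) = (0, 2) we minimise over 3 possible intermediate vertex sequences; the minimum is 5, attained along the walk 0 → 2 → 2.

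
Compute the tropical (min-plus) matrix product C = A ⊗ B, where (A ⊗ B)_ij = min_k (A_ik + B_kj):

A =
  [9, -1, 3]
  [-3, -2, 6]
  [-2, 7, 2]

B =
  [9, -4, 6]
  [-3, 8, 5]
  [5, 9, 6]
A ⊗ B =
  [-4, 5, 4]
  [-5, -7, 3]
  [4, -6, 4]

Apply the min-plus product entry-by-entry:
  C[0][0] = min over k of (A[0][0] + B[0][0] = 9 + 9 = 18, A[0][1] + B[1][0] = -1 + -3 = -4, A[0][2] + B[2][0] = 3 + 5 = 8) = -4 (attained at k = 1)
  C[0][1] = min over k of (A[0][0] + B[0][1] = 9 + -4 = 5, A[0][1] + B[1][1] = -1 + 8 = 7, A[0][2] + B[2][1] = 3 + 9 = 12) = 5 (attained at k = 0)
  C[0][2] = min over k of (A[0][0] + B[0][2] = 9 + 6 = 15, A[0][1] + B[1][2] = -1 + 5 = 4, A[0][2] + B[2][2] = 3 + 6 = 9) = 4 (attained at k = 1)
  C[1][0] = min over k of (A[1][0] + B[0][0] = -3 + 9 = 6, A[1][1] + B[1][0] = -2 + -3 = -5, A[1][2] + B[2][0] = 6 + 5 = 11) = -5 (attained at k = 1)
  C[1][1] = min over k of (A[1][0] + B[0][1] = -3 + -4 = -7, A[1][1] + B[1][1] = -2 + 8 = 6, A[1][2] + B[2][1] = 6 + 9 = 15) = -7 (attained at k = 0)
  C[1][2] = min over k of (A[1][0] + B[0][2] = -3 + 6 = 3, A[1][1] + B[1][2] = -2 + 5 = 3, A[1][2] + B[2][2] = 6 + 6 = 12) = 3 (attained at k = 0)
  C[2][0] = min over k of (A[2][0] + B[0][0] = -2 + 9 = 7, A[2][1] + B[1][0] = 7 + -3 = 4, A[2][2] + B[2][0] = 2 + 5 = 7) = 4 (attained at k = 1)
  C[2][1] = min over k of (A[2][0] + B[0][1] = -2 + -4 = -6, A[2][1] + B[1][1] = 7 + 8 = 15, A[2][2] + B[2][1] = 2 + 9 = 11) = -6 (attained at k = 0)
  C[2][2] = min over k of (A[2][0] + B[0][2] = -2 + 6 = 4, A[2][1] + B[1][2] = 7 + 5 = 12, A[2][2] + B[2][2] = 2 + 6 = 8) = 4 (attained at k = 0)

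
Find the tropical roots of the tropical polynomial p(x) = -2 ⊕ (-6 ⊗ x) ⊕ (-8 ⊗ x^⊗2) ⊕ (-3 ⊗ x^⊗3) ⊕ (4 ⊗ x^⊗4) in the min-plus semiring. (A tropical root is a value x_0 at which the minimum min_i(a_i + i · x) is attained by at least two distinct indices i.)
Roots: {-7, -5, 2, 4}

Each tropical root is a break point of the lower envelope of the lines y = a_i + i · x (there are 5 lines, with slopes 0, 1, ..., 4). Only the lines that attain the minimum somewhere contribute to roots; other lines are dominated. Here the surviving (envelope) indices are i = 4, i = 3, i = 2, i = 1, i = 0.
Intersections between consecutive envelope lines give the roots: for adjacent envelope indices i < j the intersection is x = (a_i − a_j) / (j − i). Reading off the sorted break points: {-7, -5, 2, 4}.
Verification: at each break x_0, at least two indices attain the minimum of min_i(a_i + i · x_0).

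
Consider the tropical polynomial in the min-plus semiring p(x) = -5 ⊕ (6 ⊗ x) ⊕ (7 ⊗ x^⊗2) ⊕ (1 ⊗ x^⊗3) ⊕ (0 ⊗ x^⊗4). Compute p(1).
p(1) = -5

A tropical monomial a ⊗ x^⊗i evaluates to a + i · x. Evaluating each term at x = 1:
  Term 0 contributes -5 + 0 · 1 = -5
  Term 1 contributes 6 + 1 · 1 = 7
  Term 2 contributes 7 + 2 · 1 = 9
  Term 3 contributes 1 + 3 · 1 = 4
  Term 4 contributes 0 + 4 · 1 = 4
p(1) = ⊕ of these = min[-5, 7, 9, 4, 4] = -5.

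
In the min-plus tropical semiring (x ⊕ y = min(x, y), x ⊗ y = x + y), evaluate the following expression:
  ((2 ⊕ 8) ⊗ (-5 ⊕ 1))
((2 ⊕ 8) ⊗ (-5 ⊕ 1)) = -3

Expand innermost to outermost. Recall ⊕ takes the minimum of its arguments and ⊗ takes their sum. Working out the expression ((2 ⊕ 8) ⊗ (-5 ⊕ 1)) gives -3.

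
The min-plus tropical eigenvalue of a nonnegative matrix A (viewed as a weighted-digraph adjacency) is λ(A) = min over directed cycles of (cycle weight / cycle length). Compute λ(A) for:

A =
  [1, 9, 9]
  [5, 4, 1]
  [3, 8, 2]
λ(A) = 1

Enumerate directed cycles and compute their means (weight / length). Sample:
  cycle 0 → 0: weight = 1, length = 1, mean = 1/1 ≈ 1.000
  cycle 1 → 1: weight = 4, length = 1, mean = 4/1 ≈ 4.000
  cycle 2 → 2: weight = 2, length = 1, mean = 2/1 ≈ 2.000
  cycle 0 → 1 → 0: weight = 14, length = 2, mean = 14/2 ≈ 7.000
  cycle 0 → 2 → 0: weight = 12, length = 2, mean = 12/2 ≈ 6.000
  cycle 1 → 0 → 1: weight = 14, length = 2, mean = 14/2 ≈ 7.000
Minimum mean = 1.000, attained e.g. along the cycle 0 → 0 with weight 1 and length 1. So λ(A) = 1/1 = 1.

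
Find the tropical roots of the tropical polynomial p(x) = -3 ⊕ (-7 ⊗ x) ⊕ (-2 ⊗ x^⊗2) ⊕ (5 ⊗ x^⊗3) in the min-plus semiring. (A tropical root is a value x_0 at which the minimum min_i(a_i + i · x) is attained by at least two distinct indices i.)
Roots: {-7, -5, 4}

Each tropical root is a break point of the lower envelope of the lines y = a_i + i · x (there are 4 lines, with slopes 0, 1, ..., 3). Only the lines that attain the minimum somewhere contribute to roots; other lines are dominated. Here the surviving (envelope) indices are i = 3, i = 2, i = 1, i = 0.
Intersections between consecutive envelope lines give the roots: for adjacent envelope indices i < j the intersection is x = (a_i − a_j) / (j − i). Reading off the sorted break points: {-7, -5, 4}.
Verification: at each break x_0, at least two indices attain the minimum of min_i(a_i + i · x_0).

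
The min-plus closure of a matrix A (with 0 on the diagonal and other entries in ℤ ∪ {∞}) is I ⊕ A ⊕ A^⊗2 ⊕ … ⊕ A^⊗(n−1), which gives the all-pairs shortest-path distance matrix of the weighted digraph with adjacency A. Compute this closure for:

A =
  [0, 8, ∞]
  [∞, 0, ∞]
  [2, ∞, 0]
Closure =
  [0, 8, ∞]
  [∞, 0, ∞]
  [2, 10, 0]

This is the Floyd-Warshall all-pairs shortest-path computation. For each intermediate vertex k = 0, 1, …, 2, update dist[i][j] ← min(dist[i][j], dist[i][k] + dist[k][j]). The final matrix gives, for each (i, j), the minimum total weight of any directed path from i to j (possibly empty when i = j).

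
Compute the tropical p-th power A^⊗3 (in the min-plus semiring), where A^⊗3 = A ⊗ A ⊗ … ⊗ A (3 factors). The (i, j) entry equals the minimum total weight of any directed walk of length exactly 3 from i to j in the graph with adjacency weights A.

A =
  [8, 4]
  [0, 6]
A^⊗3 =
  [10, 8]
  [4, 10]

Each entry (A^⊗3)_ij equals the minimum over all length-3 walks i = v_0 → v_1 → … → v_3 = j of Σ_t A[v_t][v_{t+1}]. For example, for (i, j) = (0, 1) we minimise over 4 possible intermediate vertex sequences; the minimum is 8, attained along the walk 0 → 1 → 0 → 1.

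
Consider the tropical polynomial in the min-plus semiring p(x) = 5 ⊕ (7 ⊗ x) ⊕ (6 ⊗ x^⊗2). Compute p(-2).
p(-2) = 2

A tropical monomial a ⊗ x^⊗i evaluates to a + i · x. Evaluating each term at x = -2:
  Term 0 contributes 5 + 0 · -2 = 5
  Term 1 contributes 7 + 1 · -2 = 5
  Term 2 contributes 6 + 2 · -2 = 2
p(-2) = ⊕ of these = min[5, 5, 2] = 2.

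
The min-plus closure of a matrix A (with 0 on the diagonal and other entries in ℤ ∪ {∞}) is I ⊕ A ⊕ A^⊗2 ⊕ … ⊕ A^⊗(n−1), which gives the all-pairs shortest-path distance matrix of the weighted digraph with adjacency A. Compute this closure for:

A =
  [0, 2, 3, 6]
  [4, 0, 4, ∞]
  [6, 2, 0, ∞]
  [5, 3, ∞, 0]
Closure =
  [0, 2, 3, 6]
  [4, 0, 4, 10]
  [6, 2, 0, 12]
  [5, 3, 7, 0]

This is the Floyd-Warshall all-pairs shortest-path computation. For each intermediate vertex k = 0, 1, …, 3, update dist[i][j] ← min(dist[i][j], dist[i][k] + dist[k][j]). The final matrix gives, for each (i, j), the minimum total weight of any directed path from i to j (possibly empty when i = j).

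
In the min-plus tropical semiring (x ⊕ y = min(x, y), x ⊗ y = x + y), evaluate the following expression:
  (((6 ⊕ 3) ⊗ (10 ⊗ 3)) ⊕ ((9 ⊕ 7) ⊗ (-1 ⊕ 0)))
(((6 ⊕ 3) ⊗ (10 ⊗ 3)) ⊕ ((9 ⊕ 7) ⊗ (-1 ⊕ 0))) = 6

Expand innermost to outermost. Recall ⊕ takes the minimum of its arguments and ⊗ takes their sum. Working out the expression (((6 ⊕ 3) ⊗ (10 ⊗ 3)) ⊕ ((9 ⊕ 7) ⊗ (-1 ⊕ 0))) gives 6.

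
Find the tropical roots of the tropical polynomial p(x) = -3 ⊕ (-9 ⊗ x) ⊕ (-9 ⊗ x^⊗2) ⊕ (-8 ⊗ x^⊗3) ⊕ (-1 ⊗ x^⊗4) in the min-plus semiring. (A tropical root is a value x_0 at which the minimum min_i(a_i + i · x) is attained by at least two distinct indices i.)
Roots: {-7, -1, 0, 6}

Each tropical root is a break point of the lower envelope of the lines y = a_i + i · x (there are 5 lines, with slopes 0, 1, ..., 4). Only the lines that attain the minimum somewhere contribute to roots; other lines are dominated. Here the surviving (envelope) indices are i = 4, i = 3, i = 2, i = 1, i = 0.
Intersections between consecutive envelope lines give the roots: for adjacent envelope indices i < j the intersection is x = (a_i − a_j) / (j − i). Reading off the sorted break points: {-7, -1, 0, 6}.
Verification: at each break x_0, at least two indices attain the minimum of min_i(a_i + i · x_0).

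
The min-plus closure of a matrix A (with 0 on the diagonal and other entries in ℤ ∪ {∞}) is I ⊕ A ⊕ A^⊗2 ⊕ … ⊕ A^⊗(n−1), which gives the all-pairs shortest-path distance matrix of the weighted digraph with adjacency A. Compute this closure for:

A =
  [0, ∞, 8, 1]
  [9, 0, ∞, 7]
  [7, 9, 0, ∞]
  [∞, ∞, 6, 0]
Closure =
  [0, 16, 7, 1]
  [9, 0, 13, 7]
  [7, 9, 0, 8]
  [13, 15, 6, 0]

This is the Floyd-Warshall all-pairs shortest-path computation. For each intermediate vertex k = 0, 1, …, 3, update dist[i][j] ← min(dist[i][j], dist[i][k] + dist[k][j]). The final matrix gives, for each (i, j), the minimum total weight of any directed path from i to j (possibly empty when i = j).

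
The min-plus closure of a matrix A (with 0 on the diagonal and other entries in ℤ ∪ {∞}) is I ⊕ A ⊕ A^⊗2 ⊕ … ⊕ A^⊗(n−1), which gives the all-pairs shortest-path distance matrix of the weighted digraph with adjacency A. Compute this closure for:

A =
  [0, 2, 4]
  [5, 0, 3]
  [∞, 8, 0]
Closure =
  [0, 2, 4]
  [5, 0, 3]
  [13, 8, 0]

This is the Floyd-Warshall all-pairs shortest-path computation. For each intermediate vertex k = 0, 1, …, 2, update dist[i][j] ← min(dist[i][j], dist[i][k] + dist[k][j]). The final matrix gives, for each (i, j), the minimum total weight of any directed path from i to j (possibly empty when i = j).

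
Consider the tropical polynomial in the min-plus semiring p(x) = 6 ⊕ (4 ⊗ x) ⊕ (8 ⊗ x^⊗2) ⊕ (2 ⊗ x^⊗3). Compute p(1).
p(1) = 5

A tropical monomial a ⊗ x^⊗i evaluates to a + i · x. Evaluating each term at x = 1:
  Term 0 contributes 6 + 0 · 1 = 6
  Term 1 contributes 4 + 1 · 1 = 5
  Term 2 contributes 8 + 2 · 1 = 10
  Term 3 contributes 2 + 3 · 1 = 5
p(1) = ⊕ of these = min[6, 5, 10, 5] = 5.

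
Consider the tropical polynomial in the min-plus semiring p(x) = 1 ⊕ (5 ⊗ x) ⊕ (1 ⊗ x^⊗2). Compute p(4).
p(4) = 1

A tropical monomial a ⊗ x^⊗i evaluates to a + i · x. Evaluating each term at x = 4:
  Term 0 contributes 1 + 0 · 4 = 1
  Term 1 contributes 5 + 1 · 4 = 9
  Term 2 contributes 1 + 2 · 4 = 9
p(4) = ⊕ of these = min[1, 9, 9] = 1.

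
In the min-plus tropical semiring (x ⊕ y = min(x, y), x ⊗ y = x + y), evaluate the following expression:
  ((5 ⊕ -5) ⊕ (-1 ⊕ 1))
((5 ⊕ -5) ⊕ (-1 ⊕ 1)) = -5

Expand innermost to outermost. Recall ⊕ takes the minimum of its arguments and ⊗ takes their sum. Working out the expression ((5 ⊕ -5) ⊕ (-1 ⊕ 1)) gives -5.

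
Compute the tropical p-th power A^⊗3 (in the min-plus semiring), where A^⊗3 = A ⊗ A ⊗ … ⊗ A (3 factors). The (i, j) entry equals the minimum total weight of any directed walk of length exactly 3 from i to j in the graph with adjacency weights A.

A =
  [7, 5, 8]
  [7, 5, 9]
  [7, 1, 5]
A^⊗3 =
  [16, 14, 18]
  [17, 15, 19]
  [13, 11, 15]

Each entry (A^⊗3)_ij equals the minimum over all length-3 walks i = v_0 → v_1 → … → v_3 = j of Σ_t A[v_t][v_{t+1}]. For example, for (i, j) = (0, 2) we minimise over 9 possible intermediate vertex sequences; the minimum is 18, attained along the walk 0 → 2 → 1 → 2.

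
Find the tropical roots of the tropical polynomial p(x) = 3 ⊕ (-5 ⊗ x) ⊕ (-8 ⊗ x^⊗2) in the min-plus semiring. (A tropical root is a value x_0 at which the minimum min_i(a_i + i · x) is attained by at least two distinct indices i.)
Roots: {3, 8}

Each tropical root is a break point of the lower envelope of the lines y = a_i + i · x (there are 3 lines, with slopes 0, 1, ..., 2). Only the lines that attain the minimum somewhere contribute to roots; other lines are dominated. Here the surviving (envelope) indices are i = 2, i = 1, i = 0.
Intersections between consecutive envelope lines give the roots: for adjacent envelope indices i < j the intersection is x = (a_i − a_j) / (j − i). Reading off the sorted break points: {3, 8}.
Verification: at each break x_0, at least two indices attain the minimum of min_i(a_i + i · x_0).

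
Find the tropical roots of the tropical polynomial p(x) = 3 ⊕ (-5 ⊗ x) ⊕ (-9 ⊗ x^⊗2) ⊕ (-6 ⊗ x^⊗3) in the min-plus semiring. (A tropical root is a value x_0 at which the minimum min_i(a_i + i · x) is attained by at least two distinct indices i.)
Roots: {-3, 4, 8}

Each tropical root is a break point of the lower envelope of the lines y = a_i + i · x (there are 4 lines, with slopes 0, 1, ..., 3). Only the lines that attain the minimum somewhere contribute to roots; other lines are dominated. Here the surviving (envelope) indices are i = 3, i = 2, i = 1, i = 0.
Intersections between consecutive envelope lines give the roots: for adjacent envelope indices i < j the intersection is x = (a_i − a_j) / (j − i). Reading off the sorted break points: {-3, 4, 8}.
Verification: at each break x_0, at least two indices attain the minimum of min_i(a_i + i · x_0).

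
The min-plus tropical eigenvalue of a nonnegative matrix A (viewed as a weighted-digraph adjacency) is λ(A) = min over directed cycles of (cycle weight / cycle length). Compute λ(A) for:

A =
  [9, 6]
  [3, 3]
λ(A) = 3

Enumerate directed cycles and compute their means (weight / length). Sample:
  cycle 0 → 0: weight = 9, length = 1, mean = 9/1 ≈ 9.000
  cycle 1 → 1: weight = 3, length = 1, mean = 3/1 ≈ 3.000
  cycle 0 → 1 → 0: weight = 9, length = 2, mean = 9/2 ≈ 4.500
  cycle 1 → 0 → 1: weight = 9, length = 2, mean = 9/2 ≈ 4.500
Minimum mean = 3.000, attained e.g. along the cycle 1 → 1 with weight 3 and length 1. So λ(A) = 3/1 = 3.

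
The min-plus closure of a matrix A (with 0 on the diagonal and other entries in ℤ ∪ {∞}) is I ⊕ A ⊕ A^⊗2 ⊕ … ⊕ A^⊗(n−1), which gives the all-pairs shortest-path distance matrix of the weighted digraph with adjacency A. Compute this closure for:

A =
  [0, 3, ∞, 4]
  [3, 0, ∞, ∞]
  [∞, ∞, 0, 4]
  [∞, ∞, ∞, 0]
Closure =
  [0, 3, ∞, 4]
  [3, 0, ∞, 7]
  [∞, ∞, 0, 4]
  [∞, ∞, ∞, 0]

This is the Floyd-Warshall all-pairs shortest-path computation. For each intermediate vertex k = 0, 1, …, 3, update dist[i][j] ← min(dist[i][j], dist[i][k] + dist[k][j]). The final matrix gives, for each (i, j), the minimum total weight of any directed path from i to j (possibly empty when i = j).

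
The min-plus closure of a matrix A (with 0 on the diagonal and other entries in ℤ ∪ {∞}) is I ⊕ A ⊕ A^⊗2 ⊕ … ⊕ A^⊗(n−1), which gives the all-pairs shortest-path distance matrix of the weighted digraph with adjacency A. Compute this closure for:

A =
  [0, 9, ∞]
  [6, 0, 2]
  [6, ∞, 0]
Closure =
  [0, 9, 11]
  [6, 0, 2]
  [6, 15, 0]

This is the Floyd-Warshall all-pairs shortest-path computation. For each intermediate vertex k = 0, 1, …, 2, update dist[i][j] ← min(dist[i][j], dist[i][k] + dist[k][j]). The final matrix gives, for each (i, j), the minimum total weight of any directed path from i to j (possibly empty when i = j).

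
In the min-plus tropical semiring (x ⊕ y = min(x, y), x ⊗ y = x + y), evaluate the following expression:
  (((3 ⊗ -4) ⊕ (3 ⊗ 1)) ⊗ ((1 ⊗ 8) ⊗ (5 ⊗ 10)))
(((3 ⊗ -4) ⊕ (3 ⊗ 1)) ⊗ ((1 ⊗ 8) ⊗ (5 ⊗ 10))) = 23

Expand innermost to outermost. Recall ⊕ takes the minimum of its arguments and ⊗ takes their sum. Working out the expression (((3 ⊗ -4) ⊕ (3 ⊗ 1)) ⊗ ((1 ⊗ 8) ⊗ (5 ⊗ 10))) gives 23.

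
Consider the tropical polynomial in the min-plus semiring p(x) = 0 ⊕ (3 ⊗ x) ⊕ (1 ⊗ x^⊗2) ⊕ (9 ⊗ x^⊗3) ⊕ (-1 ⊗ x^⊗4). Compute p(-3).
p(-3) = -13

A tropical monomial a ⊗ x^⊗i evaluates to a + i · x. Evaluating each term at x = -3:
  Term 0 contributes 0 + 0 · -3 = 0
  Term 1 contributes 3 + 1 · -3 = 0
  Term 2 contributes 1 + 2 · -3 = -5
  Term 3 contributes 9 + 3 · -3 = 0
  Term 4 contributes -1 + 4 · -3 = -13
p(-3) = ⊕ of these = min[0, 0, -5, 0, -13] = -13.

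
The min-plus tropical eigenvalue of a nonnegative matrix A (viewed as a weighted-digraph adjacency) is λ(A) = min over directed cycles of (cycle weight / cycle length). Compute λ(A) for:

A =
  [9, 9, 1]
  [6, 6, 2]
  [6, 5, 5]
λ(A) = 7/2

Enumerate directed cycles and compute their means (weight / length). Sample:
  cycle 0 → 0: weight = 9, length = 1, mean = 9/1 ≈ 9.000
  cycle 1 → 1: weight = 6, length = 1, mean = 6/1 ≈ 6.000
  cycle 2 → 2: weight = 5, length = 1, mean = 5/1 ≈ 5.000
  cycle 0 → 1 → 0: weight = 15, length = 2, mean = 15/2 ≈ 7.500
  cycle 0 → 2 → 0: weight = 7, length = 2, mean = 7/2 ≈ 3.500
  cycle 1 → 0 → 1: weight = 15, length = 2, mean = 15/2 ≈ 7.500
Minimum mean = 3.500, attained e.g. along the cycle 0 → 2 → 0 with weight 7 and length 2. So λ(A) = 7/2 = 7/2.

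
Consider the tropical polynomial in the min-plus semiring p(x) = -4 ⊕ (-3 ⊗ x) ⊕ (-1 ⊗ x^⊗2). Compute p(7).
p(7) = -4

A tropical monomial a ⊗ x^⊗i evaluates to a + i · x. Evaluating each term at x = 7:
  Term 0 contributes -4 + 0 · 7 = -4
  Term 1 contributes -3 + 1 · 7 = 4
  Term 2 contributes -1 + 2 · 7 = 13
p(7) = ⊕ of these = min[-4, 4, 13] = -4.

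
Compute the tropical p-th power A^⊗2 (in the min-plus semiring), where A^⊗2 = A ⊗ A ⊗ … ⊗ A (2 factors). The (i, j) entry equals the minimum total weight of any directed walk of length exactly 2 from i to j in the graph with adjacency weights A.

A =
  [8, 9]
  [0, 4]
A^⊗2 =
  [9, 13]
  [4, 8]

Each entry (A^⊗2)_ij equals the minimum over all length-2 walks i = v_0 → v_1 → … → v_2 = j of Σ_t A[v_t][v_{t+1}]. For example, for (i, j) = (0, 1) we minimise over 2 possible intermediate vertex sequences; the minimum is 13, attained along the walk 0 → 1 → 1.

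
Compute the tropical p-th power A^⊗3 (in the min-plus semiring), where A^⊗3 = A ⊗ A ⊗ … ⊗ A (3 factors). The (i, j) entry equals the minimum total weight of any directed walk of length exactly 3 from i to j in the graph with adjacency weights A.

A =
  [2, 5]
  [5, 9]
A^⊗3 =
  [6, 9]
  [9, 12]

Each entry (A^⊗3)_ij equals the minimum over all length-3 walks i = v_0 → v_1 → … → v_3 = j of Σ_t A[v_t][v_{t+1}]. For example, for (i, j) = (0, 1) we minimise over 4 possible intermediate vertex sequences; the minimum is 9, attained along the walk 0 → 0 → 0 → 1.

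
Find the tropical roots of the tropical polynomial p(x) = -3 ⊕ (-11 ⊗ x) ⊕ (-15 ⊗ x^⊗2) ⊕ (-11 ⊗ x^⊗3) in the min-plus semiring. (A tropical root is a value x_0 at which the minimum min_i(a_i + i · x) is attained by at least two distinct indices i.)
Roots: {-4, 4, 8}

Each tropical root is a break point of the lower envelope of the lines y = a_i + i · x (there are 4 lines, with slopes 0, 1, ..., 3). Only the lines that attain the minimum somewhere contribute to roots; other lines are dominated. Here the surviving (envelope) indices are i = 3, i = 2, i = 1, i = 0.
Intersections between consecutive envelope lines give the roots: for adjacent envelope indices i < j the intersection is x = (a_i − a_j) / (j − i). Reading off the sorted break points: {-4, 4, 8}.
Verification: at each break x_0, at least two indices attain the minimum of min_i(a_i + i · x_0).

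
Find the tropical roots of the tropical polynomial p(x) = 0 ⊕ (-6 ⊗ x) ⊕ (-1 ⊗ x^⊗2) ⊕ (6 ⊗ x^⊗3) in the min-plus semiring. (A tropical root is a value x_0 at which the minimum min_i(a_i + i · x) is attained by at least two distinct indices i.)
Roots: {-7, -5, 6}

Each tropical root is a break point of the lower envelope of the lines y = a_i + i · x (there are 4 lines, with slopes 0, 1, ..., 3). Only the lines that attain the minimum somewhere contribute to roots; other lines are dominated. Here the surviving (envelope) indices are i = 3, i = 2, i = 1, i = 0.
Intersections between consecutive envelope lines give the roots: for adjacent envelope indices i < j the intersection is x = (a_i − a_j) / (j − i). Reading off the sorted break points: {-7, -5, 6}.
Verification: at each break x_0, at least two indices attain the minimum of min_i(a_i + i · x_0).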